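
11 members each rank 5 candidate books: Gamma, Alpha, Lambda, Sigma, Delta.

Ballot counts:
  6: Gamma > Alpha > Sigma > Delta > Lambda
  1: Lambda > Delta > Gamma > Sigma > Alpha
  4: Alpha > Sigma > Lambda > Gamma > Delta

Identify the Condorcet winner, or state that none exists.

Check each pair by majority over 11 ballots:
Gamma vs Alpha: Gamma wins 7–4.
Gamma vs Lambda: Gamma is ranked higher on 6 ballots, Lambda on 5. Gamma wins 6–5.
Gamma vs Sigma: Gamma wins 7–4.
Gamma vs Delta: Gamma, 10–1.
Alpha–Lambda: Alpha 10–1.
Alpha vs Sigma: Alpha preferred on 6+4 = 10 ballots; Alpha wins 10–1.
Alpha–Delta: Alpha 10–1.
Lambda vs Sigma: Lambda is ranked higher on 1 ballot, Sigma on 10. Sigma wins 10–1.
Lambda–Delta: Delta 6–5.
Sigma vs Delta: 6+4 = 10 for Sigma, 1 for Delta — Sigma by 10–1.
Gamma wins every pairwise contest, so Gamma is the Condorcet winner.

Gamma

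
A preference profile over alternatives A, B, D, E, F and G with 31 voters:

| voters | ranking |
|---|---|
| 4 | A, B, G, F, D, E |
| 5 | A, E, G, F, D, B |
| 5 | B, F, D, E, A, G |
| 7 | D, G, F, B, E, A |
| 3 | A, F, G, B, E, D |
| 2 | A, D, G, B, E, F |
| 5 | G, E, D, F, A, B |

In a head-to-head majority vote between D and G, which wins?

G

Ballots ranking D above G: 5 + 7 + 2 = 14.
Ballots ranking G above D: 31 − 14 = 17.
G wins the head-to-head 17–14.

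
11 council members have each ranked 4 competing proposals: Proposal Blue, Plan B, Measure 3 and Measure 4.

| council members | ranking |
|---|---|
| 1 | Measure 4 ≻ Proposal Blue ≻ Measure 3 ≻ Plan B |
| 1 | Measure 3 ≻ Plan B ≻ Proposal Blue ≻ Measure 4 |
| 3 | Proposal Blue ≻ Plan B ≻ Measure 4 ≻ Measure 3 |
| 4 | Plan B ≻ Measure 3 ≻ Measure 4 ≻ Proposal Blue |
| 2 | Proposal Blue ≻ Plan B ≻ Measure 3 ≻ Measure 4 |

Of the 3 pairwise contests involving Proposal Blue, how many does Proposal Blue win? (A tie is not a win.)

Proposal Blue against each rival (11 council members):
Proposal Blue vs Plan B: 1+3+2 = 6 for Proposal Blue, 5 for Plan B — Proposal Blue by 6–5.
Proposal Blue vs Measure 3: 1+3+2 = 6 for Proposal Blue, 5 for Measure 3 — Proposal Blue by 6–5.
Proposal Blue–Measure 4: Proposal Blue 6–5.
Proposal Blue beats Plan B, Measure 3, Measure 4 — 3 pairwise wins.

3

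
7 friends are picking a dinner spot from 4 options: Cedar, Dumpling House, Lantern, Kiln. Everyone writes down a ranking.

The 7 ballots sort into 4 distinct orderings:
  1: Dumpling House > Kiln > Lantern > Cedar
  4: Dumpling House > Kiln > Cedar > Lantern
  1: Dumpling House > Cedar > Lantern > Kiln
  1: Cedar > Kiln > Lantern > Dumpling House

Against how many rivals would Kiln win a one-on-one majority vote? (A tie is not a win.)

Kiln against each rival (7 friends):
Kiln vs Cedar: Kiln, 5–2.
Kiln vs Dumpling House: Kiln preferred on 1 ballot; Dumpling House wins 6–1.
Kiln vs Lantern: Kiln is ranked higher on 1+4+1 = 6 ballots, Lantern on 1. Kiln wins 6–1.
Kiln beats Cedar, Lantern; loses to Dumpling House — 2 pairwise wins.

2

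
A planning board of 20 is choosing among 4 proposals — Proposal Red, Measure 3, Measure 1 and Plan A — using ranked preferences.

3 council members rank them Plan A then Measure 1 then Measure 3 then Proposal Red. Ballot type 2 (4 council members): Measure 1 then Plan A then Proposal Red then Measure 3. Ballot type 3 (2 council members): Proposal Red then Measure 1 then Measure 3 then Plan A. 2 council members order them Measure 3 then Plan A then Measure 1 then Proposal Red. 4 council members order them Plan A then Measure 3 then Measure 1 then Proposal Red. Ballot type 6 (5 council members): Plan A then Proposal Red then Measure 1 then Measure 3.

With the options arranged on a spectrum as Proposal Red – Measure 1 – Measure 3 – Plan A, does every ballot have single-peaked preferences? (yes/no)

no

Axis positions: Proposal Red=1, Measure 1=2, Measure 3=3, Plan A=4.
Ballot type 1: ranking walks positions 4-2-3-1; Measure 1 is ranked above Measure 3 even though Measure 3 lies between Measure 1 and the peak Plan A on the axis — preferences dip and rise again. Not single-peaked.
Ballot type 2: ranking walks positions 2-4-1-3; Plan A is ranked above Measure 3 even though Measure 3 lies between Plan A and the peak Measure 1 on the axis — preferences dip and rise again. Not single-peaked.
Ballot type 3 (peak Proposal Red at position 1): ranking walks positions 1-2-3-4, expanding outward from the peak — single-peaked.
Ballot type 4 (peak Measure 3 at position 3): ranking walks positions 3-4-2-1, expanding outward from the peak — single-peaked.
Ballot type 5 (peak Plan A at position 4): ranking walks positions 4-3-2-1, expanding outward from the peak — single-peaked.
Ballot type 6: ranking walks positions 4-1-2-3; Proposal Red is ranked above Measure 3 even though Measure 3 lies between Proposal Red and the peak Plan A on the axis — preferences dip and rise again. Not single-peaked.
Ballot type 1 violates single-peakedness, so the profile is not single-peaked on this axis.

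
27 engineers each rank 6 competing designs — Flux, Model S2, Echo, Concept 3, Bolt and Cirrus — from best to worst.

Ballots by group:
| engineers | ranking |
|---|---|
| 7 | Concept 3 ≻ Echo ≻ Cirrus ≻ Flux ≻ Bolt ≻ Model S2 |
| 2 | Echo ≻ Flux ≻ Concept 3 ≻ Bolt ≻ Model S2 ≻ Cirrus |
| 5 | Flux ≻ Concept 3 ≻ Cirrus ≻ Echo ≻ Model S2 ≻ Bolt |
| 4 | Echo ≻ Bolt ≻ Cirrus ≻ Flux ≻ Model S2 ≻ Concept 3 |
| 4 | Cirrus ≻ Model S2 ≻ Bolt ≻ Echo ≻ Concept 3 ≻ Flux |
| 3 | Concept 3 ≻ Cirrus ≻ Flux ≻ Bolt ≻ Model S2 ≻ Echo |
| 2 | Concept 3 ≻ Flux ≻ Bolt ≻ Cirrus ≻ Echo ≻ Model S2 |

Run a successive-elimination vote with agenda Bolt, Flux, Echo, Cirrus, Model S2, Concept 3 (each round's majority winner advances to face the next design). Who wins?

Round 1: Bolt vs Flux — 8–19, Flux advances.
Round 2: Flux vs Echo — 10–17, Echo advances.
Round 3: Echo vs Cirrus — 13–14, Cirrus advances.
Round 4: Cirrus vs Model S2 — 25–2, Cirrus advances.
Round 5: Cirrus vs Concept 3 — 8–19, Concept 3 advances.
The agenda winner is Concept 3.

Concept 3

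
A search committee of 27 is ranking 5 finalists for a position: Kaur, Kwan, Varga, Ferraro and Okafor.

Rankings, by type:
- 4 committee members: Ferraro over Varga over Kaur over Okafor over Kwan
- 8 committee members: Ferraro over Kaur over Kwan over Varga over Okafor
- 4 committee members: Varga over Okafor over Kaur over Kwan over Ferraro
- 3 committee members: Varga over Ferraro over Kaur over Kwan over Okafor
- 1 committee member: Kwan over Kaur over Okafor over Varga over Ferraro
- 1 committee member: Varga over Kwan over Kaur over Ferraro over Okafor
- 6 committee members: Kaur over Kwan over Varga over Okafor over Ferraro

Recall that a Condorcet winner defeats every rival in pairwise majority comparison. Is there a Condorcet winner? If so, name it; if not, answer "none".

none

Pairwise majorities:
Kaur vs Kwan: Kaur preferred on 4+8+4+3+6 = 25 ballots; Kaur wins 25–2.
Kaur vs Varga: Kaur, 15–12.
Kaur vs Ferraro: 12 to 15, Ferraro.
Kaur vs Okafor: 4+8+3+1+1+6 = 23 for Kaur, 4 for Okafor — Kaur by 23–4.
Kwan vs Varga: 15 to 12, Kwan.
Kwan–Ferraro: Ferraro 15–12.
Kwan vs Okafor: Kwan is ranked higher on 8+3+1+1+6 = 19 ballots, Okafor on 8. Kwan wins 19–8.
Varga–Ferraro: Varga 15–12.
Varga vs Okafor: Varga is ranked higher on 4+8+4+3+1+6 = 26 ballots, Okafor on 1. Varga wins 26–1.
Ferraro vs Okafor: 16 to 11, Ferraro.
No candidate is unbeaten: Kaur loses to Ferraro; Kwan loses to Kaur; Varga loses to Kaur; Ferraro loses to Varga; Okafor loses to Kaur. In particular Kaur → Varga → Ferraro → Kaur is a majority cycle — no Condorcet winner exists.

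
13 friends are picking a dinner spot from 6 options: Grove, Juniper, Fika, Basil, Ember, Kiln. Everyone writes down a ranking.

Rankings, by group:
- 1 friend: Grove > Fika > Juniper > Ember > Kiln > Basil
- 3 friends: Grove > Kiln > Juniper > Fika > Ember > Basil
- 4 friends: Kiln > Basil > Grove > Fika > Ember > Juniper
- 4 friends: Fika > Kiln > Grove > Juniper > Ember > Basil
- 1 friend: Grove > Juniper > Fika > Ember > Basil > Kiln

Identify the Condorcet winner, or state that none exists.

Kiln

Head-to-head results (13 friends):
Grove vs Juniper: 13 to 0, Grove.
Grove vs Fika: Grove preferred on 1+3+4+1 = 9 ballots; Grove wins 9–4.
Grove vs Basil: 9 to 4, Grove.
Grove vs Ember: 1+3+4+4+1 = 13 for Grove, 0 for Ember — Grove by 13–0.
Grove vs Kiln: 5 to 8, Kiln.
Juniper vs Fika: 3+1 = 4 for Juniper, 9 for Fika — Fika by 9–4.
Juniper vs Basil: 9 to 4, Juniper.
Juniper vs Ember: Juniper is ranked higher on 1+3+4+1 = 9 ballots, Ember on 4. Juniper wins 9–4.
Juniper vs Kiln: 2 to 11, Kiln.
Fika vs Basil: 1+3+4+1 = 9 for Fika, 4 for Basil — Fika by 9–4.
Fika vs Ember: 1+3+4+4+1 = 13 for Fika, 0 for Ember — Fika by 13–0.
Fika vs Kiln: Fika preferred on 1+4+1 = 6 ballots; Kiln wins 7–6.
Basil vs Ember: 4 to 9, Ember.
Basil vs Kiln: Basil preferred on 1 ballot; Kiln wins 12–1.
Ember vs Kiln: 1+1 = 2 for Ember, 11 for Kiln — Kiln by 11–2.
Kiln wins every pairwise contest, so Kiln is the Condorcet winner.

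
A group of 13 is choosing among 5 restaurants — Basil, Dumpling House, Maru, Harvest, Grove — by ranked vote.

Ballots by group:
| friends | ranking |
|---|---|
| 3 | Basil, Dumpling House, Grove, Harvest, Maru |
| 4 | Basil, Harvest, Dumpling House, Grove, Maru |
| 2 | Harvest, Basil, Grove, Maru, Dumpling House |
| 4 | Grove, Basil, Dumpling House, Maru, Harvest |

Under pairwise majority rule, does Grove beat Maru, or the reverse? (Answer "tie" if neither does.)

Ballots ranking Grove above Maru: 3 + 4 + 2 + 4 = 13.
Ballots ranking Maru above Grove: 13 − 13 = 0.
Grove wins the head-to-head 13–0.

Grove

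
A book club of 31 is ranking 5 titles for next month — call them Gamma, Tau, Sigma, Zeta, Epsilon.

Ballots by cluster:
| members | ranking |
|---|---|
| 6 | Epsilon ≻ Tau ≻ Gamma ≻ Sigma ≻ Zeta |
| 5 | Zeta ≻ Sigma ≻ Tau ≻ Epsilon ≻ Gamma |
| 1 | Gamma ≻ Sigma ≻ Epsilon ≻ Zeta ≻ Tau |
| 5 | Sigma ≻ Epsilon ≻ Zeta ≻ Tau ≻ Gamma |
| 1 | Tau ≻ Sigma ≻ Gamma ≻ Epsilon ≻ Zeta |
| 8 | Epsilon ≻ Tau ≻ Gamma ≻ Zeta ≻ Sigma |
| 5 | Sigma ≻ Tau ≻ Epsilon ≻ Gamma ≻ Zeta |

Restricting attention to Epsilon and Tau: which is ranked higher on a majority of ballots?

Epsilon

Ballots ranking Epsilon above Tau: 6 + 1 + 5 + 8 = 20.
Ballots ranking Tau above Epsilon: 31 − 20 = 11.
Epsilon wins the head-to-head 20–11.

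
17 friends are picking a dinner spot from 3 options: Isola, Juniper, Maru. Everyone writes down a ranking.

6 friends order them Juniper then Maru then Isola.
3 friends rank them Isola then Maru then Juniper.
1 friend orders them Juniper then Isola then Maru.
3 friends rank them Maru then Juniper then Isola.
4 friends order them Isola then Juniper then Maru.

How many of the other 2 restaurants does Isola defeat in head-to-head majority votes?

Isola against each rival (17 friends):
Isola–Juniper: Juniper 10–7.
Isola vs Maru: 8 to 9, Maru.
Isola beats no one; loses to Juniper, Maru — 0 pairwise wins.

0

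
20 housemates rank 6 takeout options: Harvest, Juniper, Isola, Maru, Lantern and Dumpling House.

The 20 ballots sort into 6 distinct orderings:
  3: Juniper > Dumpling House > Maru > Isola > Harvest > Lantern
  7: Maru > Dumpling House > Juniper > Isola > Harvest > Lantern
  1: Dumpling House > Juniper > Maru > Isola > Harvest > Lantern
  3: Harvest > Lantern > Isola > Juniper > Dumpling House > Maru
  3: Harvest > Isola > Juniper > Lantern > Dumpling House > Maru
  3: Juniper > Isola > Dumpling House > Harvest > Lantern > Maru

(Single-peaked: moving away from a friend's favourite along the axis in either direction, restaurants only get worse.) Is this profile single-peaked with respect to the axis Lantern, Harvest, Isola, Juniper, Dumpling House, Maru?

Axis positions: Lantern=1, Harvest=2, Isola=3, Juniper=4, Dumpling House=5, Maru=6.
Faction 1 (peak Juniper at position 4): ranking walks positions 4-5-6-3-2-1, expanding outward from the peak — single-peaked.
Faction 2 (peak Maru at position 6): ranking walks positions 6-5-4-3-2-1, expanding outward from the peak — single-peaked.
Faction 3 (peak Dumpling House at position 5): ranking walks positions 5-4-6-3-2-1, expanding outward from the peak — single-peaked.
Faction 4 (peak Harvest at position 2): ranking walks positions 2-1-3-4-5-6, expanding outward from the peak — single-peaked.
Faction 5 (peak Harvest at position 2): ranking walks positions 2-3-4-1-5-6, expanding outward from the peak — single-peaked.
Faction 6 (peak Juniper at position 4): ranking walks positions 4-3-5-2-1-6, expanding outward from the peak — single-peaked.
Every ranking is single-peaked on this axis.

yes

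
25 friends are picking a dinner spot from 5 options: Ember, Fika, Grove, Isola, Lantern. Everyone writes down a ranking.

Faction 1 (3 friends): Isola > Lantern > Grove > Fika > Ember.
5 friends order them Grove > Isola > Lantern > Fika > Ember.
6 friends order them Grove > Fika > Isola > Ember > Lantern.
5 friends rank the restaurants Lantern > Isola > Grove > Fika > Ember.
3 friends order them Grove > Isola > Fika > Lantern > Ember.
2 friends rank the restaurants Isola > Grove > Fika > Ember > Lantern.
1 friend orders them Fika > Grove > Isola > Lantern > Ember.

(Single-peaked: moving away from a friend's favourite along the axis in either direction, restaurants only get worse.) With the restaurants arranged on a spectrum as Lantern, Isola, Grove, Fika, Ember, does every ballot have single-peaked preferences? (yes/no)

Axis positions: Lantern=1, Isola=2, Grove=3, Fika=4, Ember=5.
Faction 1 (peak Isola at position 2): ranking walks positions 2-1-3-4-5, expanding outward from the peak — single-peaked.
Faction 2 (peak Grove at position 3): ranking walks positions 3-2-1-4-5, expanding outward from the peak — single-peaked.
Faction 3 (peak Grove at position 3): ranking walks positions 3-4-2-5-1, expanding outward from the peak — single-peaked.
Faction 4 (peak Lantern at position 1): ranking walks positions 1-2-3-4-5, expanding outward from the peak — single-peaked.
Faction 5 (peak Grove at position 3): ranking walks positions 3-2-4-1-5, expanding outward from the peak — single-peaked.
Faction 6 (peak Isola at position 2): ranking walks positions 2-3-4-5-1, expanding outward from the peak — single-peaked.
Faction 7 (peak Fika at position 4): ranking walks positions 4-3-2-1-5, expanding outward from the peak — single-peaked.
Every ranking is single-peaked on this axis.

yes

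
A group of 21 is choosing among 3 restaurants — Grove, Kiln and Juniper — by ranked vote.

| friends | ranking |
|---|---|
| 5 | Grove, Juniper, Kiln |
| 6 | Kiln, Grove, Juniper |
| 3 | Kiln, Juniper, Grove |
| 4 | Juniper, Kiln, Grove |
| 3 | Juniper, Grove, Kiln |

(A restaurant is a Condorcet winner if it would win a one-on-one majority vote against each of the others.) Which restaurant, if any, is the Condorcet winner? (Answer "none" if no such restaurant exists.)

none

Head-to-head results (21 friends):
Grove vs Kiln: Kiln, 13–8.
Grove vs Juniper: 11 to 10, Grove.
Kiln vs Juniper: Kiln preferred on 6+3 = 9 ballots; Juniper wins 12–9.
No restaurant is unbeaten: Grove loses to Kiln; Kiln loses to Juniper; Juniper loses to Grove. In particular Grove → Juniper → Kiln → Grove is a majority cycle — no Condorcet winner exists.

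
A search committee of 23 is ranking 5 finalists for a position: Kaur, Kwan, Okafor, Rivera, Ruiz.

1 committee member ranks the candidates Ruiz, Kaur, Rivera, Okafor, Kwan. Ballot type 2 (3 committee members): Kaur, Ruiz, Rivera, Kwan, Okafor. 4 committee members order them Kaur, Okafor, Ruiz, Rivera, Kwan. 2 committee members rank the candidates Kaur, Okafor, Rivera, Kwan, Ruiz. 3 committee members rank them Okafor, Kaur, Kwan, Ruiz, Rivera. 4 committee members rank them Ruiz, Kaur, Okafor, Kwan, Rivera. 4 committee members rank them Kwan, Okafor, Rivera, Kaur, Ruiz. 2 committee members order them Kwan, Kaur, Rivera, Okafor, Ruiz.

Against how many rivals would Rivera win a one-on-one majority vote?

Rivera against each rival (23 committee members):
Rivera vs Kaur: Kaur, 19–4.
Rivera vs Kwan: 1+3+4+2 = 10 for Rivera, 13 for Kwan — Kwan by 13–10.
Rivera vs Okafor: Rivera is ranked higher on 1+3+2 = 6 ballots, Okafor on 17. Okafor wins 17–6.
Rivera vs Ruiz: Ruiz, 15–8.
Rivera beats no one; loses to Kaur, Kwan, Okafor, Ruiz — 0 pairwise wins.

0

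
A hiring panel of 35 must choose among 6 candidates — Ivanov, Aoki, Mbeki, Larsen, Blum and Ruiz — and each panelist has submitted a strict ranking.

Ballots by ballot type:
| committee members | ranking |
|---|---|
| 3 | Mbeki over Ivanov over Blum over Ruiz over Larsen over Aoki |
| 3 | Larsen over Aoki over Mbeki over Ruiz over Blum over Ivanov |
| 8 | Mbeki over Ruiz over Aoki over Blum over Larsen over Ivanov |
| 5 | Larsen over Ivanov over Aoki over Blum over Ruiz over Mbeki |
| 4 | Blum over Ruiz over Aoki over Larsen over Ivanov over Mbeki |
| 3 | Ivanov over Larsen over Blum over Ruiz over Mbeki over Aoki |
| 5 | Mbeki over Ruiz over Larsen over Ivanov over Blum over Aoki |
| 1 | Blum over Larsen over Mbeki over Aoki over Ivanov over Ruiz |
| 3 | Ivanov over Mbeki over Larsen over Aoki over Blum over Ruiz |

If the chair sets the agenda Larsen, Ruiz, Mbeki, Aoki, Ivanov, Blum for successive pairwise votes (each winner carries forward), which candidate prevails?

Mbeki

Round 1: Larsen vs Ruiz — 15–20, Ruiz advances.
Round 2: Ruiz vs Mbeki — 12–23, Mbeki advances.
Round 3: Mbeki vs Aoki — 23–12, Mbeki advances.
Round 4: Mbeki vs Ivanov — 20–15, Mbeki advances.
Round 5: Mbeki vs Blum — 22–13, Mbeki advances.
The agenda winner is Mbeki.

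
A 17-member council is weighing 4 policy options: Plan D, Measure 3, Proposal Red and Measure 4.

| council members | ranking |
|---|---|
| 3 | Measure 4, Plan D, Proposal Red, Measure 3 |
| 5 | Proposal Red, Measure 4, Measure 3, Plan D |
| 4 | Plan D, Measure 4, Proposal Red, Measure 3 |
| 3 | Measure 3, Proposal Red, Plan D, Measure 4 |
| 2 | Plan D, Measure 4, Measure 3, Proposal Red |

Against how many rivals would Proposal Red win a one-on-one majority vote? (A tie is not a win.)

Proposal Red against each rival (17 council members):
Proposal Red–Plan D: Plan D 9–8.
Proposal Red vs Measure 3: Proposal Red wins 12–5.
Proposal Red vs Measure 4: 5+3 = 8 for Proposal Red, 9 for Measure 4 — Measure 4 by 9–8.
Proposal Red beats Measure 3; loses to Plan D, Measure 4 — 1 pairwise win.

1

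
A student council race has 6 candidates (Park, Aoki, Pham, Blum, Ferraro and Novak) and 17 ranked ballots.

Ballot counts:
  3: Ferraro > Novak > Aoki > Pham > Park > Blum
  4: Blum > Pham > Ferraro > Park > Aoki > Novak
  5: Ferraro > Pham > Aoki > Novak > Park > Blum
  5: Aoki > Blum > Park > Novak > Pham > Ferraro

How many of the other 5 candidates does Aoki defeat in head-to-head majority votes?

3

Aoki against each rival (17 voters):
Aoki vs Park: 3+5+5 = 13 for Aoki, 4 for Park — Aoki by 13–4.
Aoki vs Pham: 8 to 9, Pham.
Aoki vs Blum: Aoki is ranked higher on 3+5+5 = 13 ballots, Blum on 4. Aoki wins 13–4.
Aoki vs Ferraro: Aoki is ranked higher on 5 ballots, Ferraro on 12. Ferraro wins 12–5.
Aoki vs Novak: Aoki wins 14–3.
Aoki beats Park, Blum, Novak; loses to Pham, Ferraro — 3 pairwise wins.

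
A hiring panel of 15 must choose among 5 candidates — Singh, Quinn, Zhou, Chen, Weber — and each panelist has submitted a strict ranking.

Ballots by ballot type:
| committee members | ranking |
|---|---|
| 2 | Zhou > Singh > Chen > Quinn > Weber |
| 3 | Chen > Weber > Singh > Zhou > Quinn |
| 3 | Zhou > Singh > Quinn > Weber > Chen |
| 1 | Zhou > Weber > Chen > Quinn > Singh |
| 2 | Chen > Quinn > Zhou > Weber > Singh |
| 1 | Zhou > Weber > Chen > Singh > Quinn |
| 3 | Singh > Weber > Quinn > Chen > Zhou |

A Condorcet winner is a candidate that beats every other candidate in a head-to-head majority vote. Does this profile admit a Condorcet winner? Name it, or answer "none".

none

Pairwise majorities:
Singh vs Quinn: Singh wins 12–3.
Singh–Zhou: Zhou 9–6.
Singh–Chen: Singh 8–7.
Singh vs Weber: 2+3+3 = 8 for Singh, 7 for Weber — Singh by 8–7.
Quinn vs Zhou: Zhou, 10–5.
Quinn vs Chen: Quinn is ranked higher on 3+3 = 6 ballots, Chen on 9. Chen wins 9–6.
Quinn vs Weber: Weber wins 8–7.
Zhou vs Chen: Chen, 8–7.
Zhou vs Weber: Zhou is ranked higher on 2+3+1+2+1 = 9 ballots, Weber on 6. Zhou wins 9–6.
Chen vs Weber: Weber wins 8–7.
No candidate is unbeaten: Singh loses to Zhou; Quinn loses to Singh; Zhou loses to Chen; Chen loses to Singh; Weber loses to Singh. In particular Singh → Chen → Zhou → Singh is a majority cycle — no Condorcet winner exists.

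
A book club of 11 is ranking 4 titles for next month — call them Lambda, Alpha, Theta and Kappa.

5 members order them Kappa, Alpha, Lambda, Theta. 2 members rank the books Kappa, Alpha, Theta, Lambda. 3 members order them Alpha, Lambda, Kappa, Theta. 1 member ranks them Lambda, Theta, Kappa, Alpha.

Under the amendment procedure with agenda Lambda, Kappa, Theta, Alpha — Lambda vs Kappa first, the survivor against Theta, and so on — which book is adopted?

Kappa

Round 1: Lambda vs Kappa — 4–7, Kappa advances.
Round 2: Kappa vs Theta — 10–1, Kappa advances.
Round 3: Kappa vs Alpha — 8–3, Kappa advances.
The agenda winner is Kappa.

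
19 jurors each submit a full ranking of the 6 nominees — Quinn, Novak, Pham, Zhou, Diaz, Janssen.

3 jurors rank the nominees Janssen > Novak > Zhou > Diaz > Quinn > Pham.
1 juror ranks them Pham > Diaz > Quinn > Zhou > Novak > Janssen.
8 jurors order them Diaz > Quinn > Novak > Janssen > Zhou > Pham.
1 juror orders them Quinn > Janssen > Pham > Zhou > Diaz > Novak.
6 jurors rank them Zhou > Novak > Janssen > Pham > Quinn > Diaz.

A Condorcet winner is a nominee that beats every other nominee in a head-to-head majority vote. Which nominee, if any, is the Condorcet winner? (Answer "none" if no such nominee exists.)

none

Head-to-head results (19 jurors):
Quinn vs Novak: 1+8+1 = 10 for Quinn, 9 for Novak — Quinn by 10–9.
Quinn vs Pham: Quinn is ranked higher on 3+8+1 = 12 ballots, Pham on 7. Quinn wins 12–7.
Quinn vs Zhou: 1+8+1 = 10 for Quinn, 9 for Zhou — Quinn by 10–9.
Quinn vs Diaz: Quinn preferred on 1+6 = 7 ballots; Diaz wins 12–7.
Quinn vs Janssen: 10 to 9, Quinn.
Novak vs Pham: 17 to 2, Novak.
Novak vs Zhou: 3+8 = 11 for Novak, 8 for Zhou — Novak by 11–8.
Novak vs Diaz: 3+6 = 9 for Novak, 10 for Diaz — Diaz by 10–9.
Novak vs Janssen: 15 to 4, Novak.
Pham vs Zhou: 2 to 17, Zhou.
Pham vs Diaz: 1+1+6 = 8 for Pham, 11 for Diaz — Diaz by 11–8.
Pham vs Janssen: 1 for Pham, 18 for Janssen — Janssen by 18–1.
Zhou vs Diaz: 10 to 9, Zhou.
Zhou vs Janssen: 1+6 = 7 for Zhou, 12 for Janssen — Janssen by 12–7.
Diaz vs Janssen: 9 to 10, Janssen.
Each nominee drops at least one matchup (Quinn loses to Diaz; Novak loses to Quinn; Pham loses to Quinn; Zhou loses to Quinn; Diaz loses to Zhou; Janssen loses to Quinn); the cycle Quinn beats Zhou beats Diaz beats Quinn rules out a Condorcet winner.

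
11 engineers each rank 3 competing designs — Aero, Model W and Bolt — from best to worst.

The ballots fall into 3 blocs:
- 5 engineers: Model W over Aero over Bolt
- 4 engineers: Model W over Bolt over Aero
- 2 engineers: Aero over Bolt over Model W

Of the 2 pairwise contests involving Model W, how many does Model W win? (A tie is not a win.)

Model W against each rival (11 engineers):
Model W vs Aero: Model W, 9–2.
Model W vs Bolt: Model W, 9–2.
Model W beats Aero, Bolt — 2 pairwise wins.

2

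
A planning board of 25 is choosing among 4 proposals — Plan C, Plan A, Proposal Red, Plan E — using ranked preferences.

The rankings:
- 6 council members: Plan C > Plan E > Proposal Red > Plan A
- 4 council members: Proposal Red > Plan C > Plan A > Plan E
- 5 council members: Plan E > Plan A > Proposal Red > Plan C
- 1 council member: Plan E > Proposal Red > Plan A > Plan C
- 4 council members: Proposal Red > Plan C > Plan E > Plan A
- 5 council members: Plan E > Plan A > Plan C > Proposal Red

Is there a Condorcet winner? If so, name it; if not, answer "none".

none

Head-to-head results (25 council members):
Plan C–Plan A: Plan C 14–11.
Plan C vs Proposal Red: Proposal Red wins 14–11.
Plan C–Plan E: Plan C 14–11.
Plan A vs Proposal Red: Proposal Red, 15–10.
Plan A vs Plan E: Plan E, 21–4.
Proposal Red vs Plan E: Plan E wins 17–8.
No option is unbeaten: Plan C loses to Proposal Red; Plan A loses to Plan C; Proposal Red loses to Plan E; Plan E loses to Plan C. In particular Plan C → Plan E → Proposal Red → Plan C is a majority cycle — no Condorcet winner exists.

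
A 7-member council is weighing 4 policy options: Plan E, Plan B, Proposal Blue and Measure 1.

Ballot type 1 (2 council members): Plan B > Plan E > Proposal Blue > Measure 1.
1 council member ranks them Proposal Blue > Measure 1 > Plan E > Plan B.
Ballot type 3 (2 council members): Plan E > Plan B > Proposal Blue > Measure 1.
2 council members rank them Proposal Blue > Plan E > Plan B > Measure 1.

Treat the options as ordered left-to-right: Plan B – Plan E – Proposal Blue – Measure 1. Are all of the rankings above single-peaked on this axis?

yes

Axis positions: Plan B=1, Plan E=2, Proposal Blue=3, Measure 1=4.
Ballot type 1 (peak Plan B at position 1): ranking walks positions 1-2-3-4, expanding outward from the peak — single-peaked.
Ballot type 2 (peak Proposal Blue at position 3): ranking walks positions 3-4-2-1, expanding outward from the peak — single-peaked.
Ballot type 3 (peak Plan E at position 2): ranking walks positions 2-1-3-4, expanding outward from the peak — single-peaked.
Ballot type 4 (peak Proposal Blue at position 3): ranking walks positions 3-2-1-4, expanding outward from the peak — single-peaked.
Every ranking is single-peaked on this axis.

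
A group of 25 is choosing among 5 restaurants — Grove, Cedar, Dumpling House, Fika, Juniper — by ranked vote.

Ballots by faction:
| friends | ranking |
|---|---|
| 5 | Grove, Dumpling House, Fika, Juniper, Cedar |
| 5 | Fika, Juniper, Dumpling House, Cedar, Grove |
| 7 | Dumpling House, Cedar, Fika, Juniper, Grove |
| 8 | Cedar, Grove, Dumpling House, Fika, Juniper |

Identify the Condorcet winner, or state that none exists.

none

Check each pair by majority over 25 ballots:
Grove vs Cedar: Cedar, 20–5.
Grove vs Dumpling House: Grove, 13–12.
Grove vs Fika: Grove wins 13–12.
Grove–Juniper: Grove 13–12.
Cedar vs Dumpling House: Dumpling House, 17–8.
Cedar–Fika: Cedar 15–10.
Cedar vs Juniper: Cedar wins 15–10.
Dumpling House–Fika: Dumpling House 20–5.
Dumpling House–Juniper: Dumpling House 20–5.
Fika–Juniper: Fika 25–0.
Each restaurant drops at least one matchup (Grove loses to Cedar; Cedar loses to Dumpling House; Dumpling House loses to Grove; Fika loses to Grove; Juniper loses to Grove); the cycle Grove beats Dumpling House beats Cedar beats Grove rules out a Condorcet winner.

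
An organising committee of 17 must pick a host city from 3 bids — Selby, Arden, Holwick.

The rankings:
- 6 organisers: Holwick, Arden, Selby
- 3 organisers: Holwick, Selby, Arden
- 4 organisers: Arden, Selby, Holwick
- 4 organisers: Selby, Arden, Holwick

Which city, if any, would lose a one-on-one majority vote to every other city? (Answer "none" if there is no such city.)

Pairwise majorities:
Selby vs Arden: 7 to 10, Arden.
Selby vs Holwick: Holwick, 9–8.
Arden vs Holwick: Arden preferred on 4+4 = 8 ballots; Holwick wins 9–8.
Selby is beaten in every head-to-head and is the Condorcet loser.

Selby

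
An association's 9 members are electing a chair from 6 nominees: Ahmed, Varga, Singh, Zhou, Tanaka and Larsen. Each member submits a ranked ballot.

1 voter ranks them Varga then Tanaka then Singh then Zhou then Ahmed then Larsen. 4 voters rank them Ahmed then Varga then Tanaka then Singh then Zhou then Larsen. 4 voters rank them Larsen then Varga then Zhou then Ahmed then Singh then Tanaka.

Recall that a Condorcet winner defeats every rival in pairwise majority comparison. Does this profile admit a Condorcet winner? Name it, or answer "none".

Varga

Check each pair by majority over 9 ballots:
Ahmed vs Varga: Varga, 5–4.
Ahmed vs Singh: Ahmed wins 8–1.
Ahmed vs Zhou: Zhou, 5–4.
Ahmed vs Tanaka: Ahmed, 8–1.
Ahmed–Larsen: Ahmed 5–4.
Varga vs Singh: Varga, 9–0.
Varga vs Zhou: Varga, 9–0.
Varga–Tanaka: Varga 9–0.
Varga vs Larsen: Varga wins 5–4.
Singh vs Zhou: Singh wins 5–4.
Singh vs Tanaka: Tanaka, 5–4.
Singh vs Larsen: Singh wins 5–4.
Zhou–Tanaka: Tanaka 5–4.
Zhou–Larsen: Zhou 5–4.
Tanaka–Larsen: Tanaka 5–4.
Only Varga has no losses; Varga is the Condorcet winner.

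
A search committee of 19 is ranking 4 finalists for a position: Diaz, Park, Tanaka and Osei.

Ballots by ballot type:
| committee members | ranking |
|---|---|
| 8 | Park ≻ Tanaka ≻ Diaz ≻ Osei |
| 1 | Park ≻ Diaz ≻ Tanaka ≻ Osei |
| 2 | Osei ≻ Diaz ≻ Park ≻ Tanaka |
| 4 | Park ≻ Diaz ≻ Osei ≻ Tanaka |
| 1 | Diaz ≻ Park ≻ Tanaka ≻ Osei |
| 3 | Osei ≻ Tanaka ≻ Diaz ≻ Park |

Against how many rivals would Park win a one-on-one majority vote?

Park against each rival (19 committee members):
Park vs Diaz: 8+1+4 = 13 for Park, 6 for Diaz — Park by 13–6.
Park vs Tanaka: Park wins 16–3.
Park vs Osei: Park is ranked higher on 8+1+4+1 = 14 ballots, Osei on 5. Park wins 14–5.
Park beats Diaz, Tanaka, Osei — 3 pairwise wins.

3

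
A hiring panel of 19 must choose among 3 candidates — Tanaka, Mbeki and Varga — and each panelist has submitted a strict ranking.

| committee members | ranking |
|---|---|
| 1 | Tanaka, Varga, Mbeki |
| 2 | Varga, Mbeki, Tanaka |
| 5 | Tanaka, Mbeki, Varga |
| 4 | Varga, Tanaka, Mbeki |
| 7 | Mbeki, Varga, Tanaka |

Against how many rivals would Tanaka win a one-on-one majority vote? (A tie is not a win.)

1

Tanaka against each rival (19 committee members):
Tanaka vs Mbeki: Tanaka, 10–9.
Tanaka vs Varga: Tanaka preferred on 1+5 = 6 ballots; Varga wins 13–6.
Tanaka beats Mbeki; loses to Varga — 1 pairwise win.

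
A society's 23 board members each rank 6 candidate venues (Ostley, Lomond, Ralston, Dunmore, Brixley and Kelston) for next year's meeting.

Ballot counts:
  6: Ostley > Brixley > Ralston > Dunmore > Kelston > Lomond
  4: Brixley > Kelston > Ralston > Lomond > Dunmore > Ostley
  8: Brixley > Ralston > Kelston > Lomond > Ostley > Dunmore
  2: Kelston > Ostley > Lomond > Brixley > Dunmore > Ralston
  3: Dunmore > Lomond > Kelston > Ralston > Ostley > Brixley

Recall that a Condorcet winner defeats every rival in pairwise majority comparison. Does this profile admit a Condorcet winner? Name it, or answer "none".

Brixley

Pairwise majorities:
Ostley vs Lomond: 6+2 = 8 for Ostley, 15 for Lomond — Lomond by 15–8.
Ostley vs Ralston: Ostley preferred on 6+2 = 8 ballots; Ralston wins 15–8.
Ostley vs Dunmore: 6+8+2 = 16 for Ostley, 7 for Dunmore — Ostley by 16–7.
Ostley vs Brixley: 6+2+3 = 11 for Ostley, 12 for Brixley — Brixley by 12–11.
Ostley vs Kelston: 6 for Ostley, 17 for Kelston — Kelston by 17–6.
Lomond vs Ralston: Lomond is ranked higher on 2+3 = 5 ballots, Ralston on 18. Ralston wins 18–5.
Lomond vs Dunmore: 14 to 9, Lomond.
Lomond vs Brixley: Lomond is ranked higher on 2+3 = 5 ballots, Brixley on 18. Brixley wins 18–5.
Lomond vs Kelston: 3 for Lomond, 20 for Kelston — Kelston by 20–3.
Ralston vs Dunmore: Ralston is ranked higher on 6+4+8 = 18 ballots, Dunmore on 5. Ralston wins 18–5.
Ralston vs Brixley: 3 for Ralston, 20 for Brixley — Brixley by 20–3.
Ralston vs Kelston: Ralston preferred on 6+8 = 14 ballots; Ralston wins 14–9.
Dunmore vs Brixley: 3 for Dunmore, 20 for Brixley — Brixley by 20–3.
Dunmore vs Kelston: 6+3 = 9 for Dunmore, 14 for Kelston — Kelston by 14–9.
Brixley vs Kelston: 18 to 5, Brixley.
Brixley defeats every rival head-to-head and is the Condorcet winner.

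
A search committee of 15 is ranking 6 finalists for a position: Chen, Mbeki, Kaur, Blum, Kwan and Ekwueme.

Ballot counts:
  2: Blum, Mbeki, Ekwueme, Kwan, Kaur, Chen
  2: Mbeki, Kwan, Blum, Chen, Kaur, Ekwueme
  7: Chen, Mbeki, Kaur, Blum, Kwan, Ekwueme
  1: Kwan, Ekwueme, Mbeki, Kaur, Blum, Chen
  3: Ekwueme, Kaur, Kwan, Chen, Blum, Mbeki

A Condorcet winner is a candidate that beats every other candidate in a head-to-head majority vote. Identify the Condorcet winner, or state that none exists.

Head-to-head results (15 committee members):
Chen–Mbeki: Chen 10–5.
Chen vs Kaur: Chen wins 9–6.
Chen vs Blum: Chen wins 10–5.
Chen vs Kwan: Kwan wins 8–7.
Chen vs Ekwueme: Chen wins 9–6.
Mbeki–Kaur: Mbeki 12–3.
Mbeki vs Blum: Mbeki wins 10–5.
Mbeki–Kwan: Mbeki 11–4.
Mbeki–Ekwueme: Mbeki 11–4.
Kaur vs Blum: Kaur wins 11–4.
Kaur–Kwan: Kaur 10–5.
Kaur–Ekwueme: Kaur 9–6.
Blum vs Kwan: Blum, 9–6.
Blum–Ekwueme: Blum 11–4.
Kwan–Ekwueme: Kwan 10–5.
Each candidate drops at least one matchup (Chen loses to Kwan; Mbeki loses to Chen; Kaur loses to Chen; Blum loses to Chen; Kwan loses to Mbeki; Ekwueme loses to Chen); the cycle Chen > Mbeki > Kwan > Chen rules out a Condorcet winner.

none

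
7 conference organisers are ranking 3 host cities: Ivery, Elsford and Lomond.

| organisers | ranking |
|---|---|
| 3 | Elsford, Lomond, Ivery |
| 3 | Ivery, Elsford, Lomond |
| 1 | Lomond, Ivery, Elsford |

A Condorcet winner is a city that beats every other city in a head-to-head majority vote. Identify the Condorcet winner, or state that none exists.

none

Head-to-head results (7 organisers):
Ivery–Elsford: Ivery 4–3.
Ivery vs Lomond: 3 for Ivery, 4 for Lomond — Lomond by 4–3.
Elsford–Lomond: Elsford 6–1.
Every city loses at least once (Ivery loses to Lomond; Elsford loses to Ivery; Lomond loses to Elsford). The majority relation contains the cycle Ivery → Elsford → Lomond → Ivery, so there is no Condorcet winner.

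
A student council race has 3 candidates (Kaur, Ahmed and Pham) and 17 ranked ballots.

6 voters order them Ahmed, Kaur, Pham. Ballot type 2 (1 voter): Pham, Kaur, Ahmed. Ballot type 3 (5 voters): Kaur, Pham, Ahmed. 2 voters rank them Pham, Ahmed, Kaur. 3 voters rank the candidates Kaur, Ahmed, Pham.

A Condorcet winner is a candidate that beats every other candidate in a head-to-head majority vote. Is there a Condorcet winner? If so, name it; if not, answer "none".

Check each pair by majority over 17 ballots:
Kaur vs Ahmed: Kaur is ranked higher on 1+5+3 = 9 ballots, Ahmed on 8. Kaur wins 9–8.
Kaur vs Pham: Kaur is ranked higher on 6+5+3 = 14 ballots, Pham on 3. Kaur wins 14–3.
Ahmed vs Pham: 6+3 = 9 for Ahmed, 8 for Pham — Ahmed by 9–8.
Kaur defeats every rival head-to-head and is the Condorcet winner.

Kaur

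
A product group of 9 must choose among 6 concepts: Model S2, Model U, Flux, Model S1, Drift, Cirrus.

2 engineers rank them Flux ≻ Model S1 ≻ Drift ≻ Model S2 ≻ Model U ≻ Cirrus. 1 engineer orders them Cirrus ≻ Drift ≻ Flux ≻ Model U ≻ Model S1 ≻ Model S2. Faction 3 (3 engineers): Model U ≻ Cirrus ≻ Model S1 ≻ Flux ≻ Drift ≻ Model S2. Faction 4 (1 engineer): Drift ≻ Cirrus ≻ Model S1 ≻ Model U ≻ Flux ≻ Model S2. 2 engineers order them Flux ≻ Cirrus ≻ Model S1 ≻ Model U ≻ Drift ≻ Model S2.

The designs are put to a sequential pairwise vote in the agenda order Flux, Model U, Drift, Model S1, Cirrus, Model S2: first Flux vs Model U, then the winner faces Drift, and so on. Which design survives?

Round 1: Flux vs Model U — 5–4, Flux advances.
Round 2: Flux vs Drift — 7–2, Flux advances.
Round 3: Flux vs Model S1 — 5–4, Flux advances.
Round 4: Flux vs Cirrus — 4–5, Cirrus advances.
Round 5: Cirrus vs Model S2 — 7–2, Cirrus advances.
Cirrus survives the agenda.

Cirrus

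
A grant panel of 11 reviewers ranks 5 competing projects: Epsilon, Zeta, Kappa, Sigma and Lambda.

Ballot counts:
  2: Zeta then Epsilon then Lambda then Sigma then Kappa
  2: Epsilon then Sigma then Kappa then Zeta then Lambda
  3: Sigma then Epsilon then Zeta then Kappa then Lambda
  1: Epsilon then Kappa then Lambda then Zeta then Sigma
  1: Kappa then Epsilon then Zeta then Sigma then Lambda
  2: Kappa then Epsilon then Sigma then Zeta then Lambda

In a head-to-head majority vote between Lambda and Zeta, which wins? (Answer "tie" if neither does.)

Zeta

Ballots ranking Lambda above Zeta: 1.
Ballots ranking Zeta above Lambda: 11 − 1 = 10.
Zeta wins the head-to-head 10–1.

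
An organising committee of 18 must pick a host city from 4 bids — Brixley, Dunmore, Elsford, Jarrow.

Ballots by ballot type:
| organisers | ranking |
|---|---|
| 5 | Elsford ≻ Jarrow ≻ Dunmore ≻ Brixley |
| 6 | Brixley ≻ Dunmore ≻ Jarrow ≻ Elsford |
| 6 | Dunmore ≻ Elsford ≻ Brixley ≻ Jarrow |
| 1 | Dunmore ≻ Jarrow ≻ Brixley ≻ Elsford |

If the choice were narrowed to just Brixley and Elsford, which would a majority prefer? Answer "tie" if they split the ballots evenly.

Ballots ranking Brixley above Elsford: 6 + 1 = 7.
Ballots ranking Elsford above Brixley: 18 − 7 = 11.
Elsford wins the head-to-head 11–7.

Elsford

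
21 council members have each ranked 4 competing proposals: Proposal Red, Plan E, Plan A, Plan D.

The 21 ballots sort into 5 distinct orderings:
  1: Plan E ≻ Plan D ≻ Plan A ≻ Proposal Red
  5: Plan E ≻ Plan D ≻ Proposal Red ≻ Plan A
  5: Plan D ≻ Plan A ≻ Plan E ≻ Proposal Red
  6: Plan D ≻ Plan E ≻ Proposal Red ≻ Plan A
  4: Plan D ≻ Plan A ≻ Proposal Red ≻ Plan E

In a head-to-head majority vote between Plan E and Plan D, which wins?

Ballots ranking Plan E above Plan D: 1 + 5 = 6.
Ballots ranking Plan D above Plan E: 21 − 6 = 15.
Plan D wins the head-to-head 15–6.

Plan D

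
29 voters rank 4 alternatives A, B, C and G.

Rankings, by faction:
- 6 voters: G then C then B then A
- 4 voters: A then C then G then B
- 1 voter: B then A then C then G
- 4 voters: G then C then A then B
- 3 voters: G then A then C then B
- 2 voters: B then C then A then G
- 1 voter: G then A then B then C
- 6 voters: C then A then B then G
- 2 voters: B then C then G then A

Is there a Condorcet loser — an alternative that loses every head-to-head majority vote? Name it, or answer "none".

Head-to-head results (29 voters):
A vs B: 18 to 11, A.
A vs C: 9 to 20, C.
A vs G: G, 16–13.
B vs C: 6 to 23, C.
B vs G: 11 to 18, G.
C vs G: 15 to 14, C.
Only B has no wins; B is the Condorcet loser.

B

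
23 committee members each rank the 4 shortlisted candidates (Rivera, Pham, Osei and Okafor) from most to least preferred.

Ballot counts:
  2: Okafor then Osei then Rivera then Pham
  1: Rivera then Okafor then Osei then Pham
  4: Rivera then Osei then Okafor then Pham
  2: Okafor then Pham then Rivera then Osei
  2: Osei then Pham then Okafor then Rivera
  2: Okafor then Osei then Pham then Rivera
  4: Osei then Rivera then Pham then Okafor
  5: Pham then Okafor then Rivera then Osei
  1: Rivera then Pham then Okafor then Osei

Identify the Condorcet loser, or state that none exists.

Pairwise majorities:
Rivera vs Pham: Rivera is ranked higher on 2+1+4+4+1 = 12 ballots, Pham on 11. Rivera wins 12–11.
Rivera vs Osei: Rivera wins 13–10.
Rivera vs Okafor: 1+4+4+1 = 10 for Rivera, 13 for Okafor — Okafor by 13–10.
Pham vs Osei: 2+5+1 = 8 for Pham, 15 for Osei — Osei by 15–8.
Pham vs Okafor: 2+4+5+1 = 12 for Pham, 11 for Okafor — Pham by 12–11.
Osei vs Okafor: Okafor, 13–10.
Each candidate has at least one pairwise win (Rivera beats Pham; Pham beats Okafor; Osei beats Pham; Okafor beats Rivera) — no Condorcet loser.

none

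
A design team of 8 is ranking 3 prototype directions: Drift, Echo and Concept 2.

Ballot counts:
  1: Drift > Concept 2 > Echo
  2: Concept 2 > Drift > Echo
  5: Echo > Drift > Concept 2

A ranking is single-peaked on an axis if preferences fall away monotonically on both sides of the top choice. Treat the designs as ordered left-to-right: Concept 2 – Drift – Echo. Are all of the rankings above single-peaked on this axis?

yes

Axis positions: Concept 2=1, Drift=2, Echo=3.
Faction 1 (peak Drift at position 2): ranking walks positions 2-1-3, expanding outward from the peak — single-peaked.
Faction 2 (peak Concept 2 at position 1): ranking walks positions 1-2-3, expanding outward from the peak — single-peaked.
Faction 3 (peak Echo at position 3): ranking walks positions 3-2-1, expanding outward from the peak — single-peaked.
Every ranking is single-peaked on this axis.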